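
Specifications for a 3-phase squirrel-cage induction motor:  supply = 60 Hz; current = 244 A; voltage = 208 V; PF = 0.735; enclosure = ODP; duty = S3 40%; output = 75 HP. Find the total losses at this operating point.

P_in = √3·V·I·cosφ = 1.732×208×244×0.735 = 64608 W
P_out = 75×746 = 55950 W
Losses = P_in − P_out = 64608 − 55950 = 8658 W

8660 W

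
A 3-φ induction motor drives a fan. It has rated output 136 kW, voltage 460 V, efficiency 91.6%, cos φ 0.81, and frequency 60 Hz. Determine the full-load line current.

230 A

P_out = 136 kW = 136000 W
P_in = P_out / η = 136000 / 0.916 = 148472 W
I_L = P_in / (√3·V_L·cosφ) = 148472 / (1.732 × 460 × 0.81) = 230 A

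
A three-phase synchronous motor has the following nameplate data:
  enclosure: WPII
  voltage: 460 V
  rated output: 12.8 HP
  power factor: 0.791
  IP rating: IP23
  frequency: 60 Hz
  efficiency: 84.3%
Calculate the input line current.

18 A

P_out = 12.8 × 746 = 9549 W
P_in = P_out / η = 9549 / 0.843 = 11327 W
I_L = P_in / (√3·V_L·cosφ) = 11327 / (1.732 × 460 × 0.791) = 18 A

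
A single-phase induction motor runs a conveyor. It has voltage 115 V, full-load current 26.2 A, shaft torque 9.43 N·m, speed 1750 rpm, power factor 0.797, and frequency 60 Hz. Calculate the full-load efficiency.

ω = 2π × 1750/60 = 183.3 rad/s; P_out = τω = 9.43 × 183.3 = 1729 W
P_in = V·I·cosφ = 115 × 26.2 × 0.797 = 2401 W
η = P_out / P_in = 1729 / 2401 = 0.720 = 72.0%

72.0 %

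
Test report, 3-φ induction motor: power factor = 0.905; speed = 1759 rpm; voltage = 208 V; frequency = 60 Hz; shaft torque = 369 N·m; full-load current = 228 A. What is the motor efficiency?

ω = 2π × 1759/60 = 184.2 rad/s; P_out = τω = 369 × 184.2 = 67970 W
P_in = √3·V_L·I_L·cosφ = 1.732 × 208 × 228 × 0.905 = 74335 W
η = P_out / P_in = 67970 / 74335 = 0.914 = 91.4%

91.4 %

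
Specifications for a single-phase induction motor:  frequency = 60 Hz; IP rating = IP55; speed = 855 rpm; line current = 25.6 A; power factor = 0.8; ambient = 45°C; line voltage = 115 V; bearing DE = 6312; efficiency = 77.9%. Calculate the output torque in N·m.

20.5 N·m

P_in = V·I·cosφ = 115 × 25.6 × 0.8 = 2355 W
P_out = η·P_in = 0.779 × 2355 = 1835 W
n = 855 rpm
ω = 2π×855/60 = 89.54 rad/s
τ = P_out/ω = 1835/89.54 = 20.5 N·m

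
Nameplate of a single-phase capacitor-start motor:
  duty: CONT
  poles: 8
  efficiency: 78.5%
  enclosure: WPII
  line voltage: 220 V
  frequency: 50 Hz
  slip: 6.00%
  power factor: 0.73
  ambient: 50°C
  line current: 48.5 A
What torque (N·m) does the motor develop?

82.8 N·m

P_in = V·I·cosφ = 220 × 48.5 × 0.73 = 7789 W
P_out = η·P_in = 0.785 × 7789 = 6114 W
n_s = 120×50/8 = 750 rpm; n = 750×(1−0.06) = 705 rpm
ω = 2π×705/60 = 73.83 rad/s
τ = P_out/ω = 6114/73.83 = 82.8 N·m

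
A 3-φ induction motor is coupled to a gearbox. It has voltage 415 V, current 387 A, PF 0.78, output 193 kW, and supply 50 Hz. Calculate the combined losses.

P_in = √3·V·I·cosφ = 1.732×415×387×0.78 = 216971 W
P_out = 193000 W
Losses = P_in − P_out = 216971 − 193000 = 23971 W

24000 W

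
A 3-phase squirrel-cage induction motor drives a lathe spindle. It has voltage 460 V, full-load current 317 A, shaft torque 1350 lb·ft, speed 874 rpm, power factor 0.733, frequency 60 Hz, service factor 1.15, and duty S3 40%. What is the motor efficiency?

90.5 %

τ = 1350 lb·ft × 1.356 = 1831 N·m
ω = 2π × 874/60 = 91.53 rad/s; P_out = τω = 1831 × 91.53 = 167591 W
P_in = √3·V_L·I_L·cosφ = 1.732 × 460 × 317 × 0.733 = 185127 W
η = P_out / P_in = 167591 / 185127 = 0.905 = 90.5%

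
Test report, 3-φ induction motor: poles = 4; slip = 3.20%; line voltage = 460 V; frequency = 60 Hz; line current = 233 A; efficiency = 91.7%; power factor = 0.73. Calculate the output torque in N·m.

P_in = √3·V·I·cosφ = 1.732 × 460 × 233 × 0.73 = 135514 W
P_out = η·P_in = 0.917 × 135514 = 124266 W
n_s = 120×60/4 = 1800 rpm; n = 1800×(1−0.032) = 1742 rpm
ω = 2π×1742/60 = 182.4 rad/s
τ = P_out/ω = 124266/182.4 = 681 N·m

681 N·m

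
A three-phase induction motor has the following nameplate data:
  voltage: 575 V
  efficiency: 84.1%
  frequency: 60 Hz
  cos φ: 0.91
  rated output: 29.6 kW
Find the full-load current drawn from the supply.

38.8 A

P_out = 29.6 kW = 29600 W
P_in = P_out / η = 29600 / 0.841 = 35196 W
I_L = P_in / (√3·V_L·cosφ) = 35196 / (1.732 × 575 × 0.91) = 38.8 A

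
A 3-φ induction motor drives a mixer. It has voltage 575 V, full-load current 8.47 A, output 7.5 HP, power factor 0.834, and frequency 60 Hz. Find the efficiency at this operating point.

P_out = 7.5 × 746 = 5595 W
P_in = √3·V_L·I_L·cosφ = 1.732 × 575 × 8.47 × 0.834 = 7035 W
η = P_out / P_in = 5595 / 7035 = 0.795 = 79.5%

79.5 %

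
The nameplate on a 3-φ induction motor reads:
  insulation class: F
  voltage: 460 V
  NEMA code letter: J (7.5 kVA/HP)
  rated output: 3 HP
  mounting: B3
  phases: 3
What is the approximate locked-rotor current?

S_LR = 7.5 × 3 = 22.5 kVA
I_LR = S_LR/(√3·V_L) = 22500/(1.732×460) = 28.2 A

28.2 A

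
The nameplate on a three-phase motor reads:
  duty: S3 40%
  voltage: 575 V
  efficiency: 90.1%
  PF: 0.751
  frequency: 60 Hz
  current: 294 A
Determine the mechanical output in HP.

P_in = √3·V·I·cosφ = 1.732 × 575 × 294 × 0.751 = 219889 W
P_out = η·P_in = 0.901 × 219889 = 198120 W
= 198120/746 = 266 HP

266 HP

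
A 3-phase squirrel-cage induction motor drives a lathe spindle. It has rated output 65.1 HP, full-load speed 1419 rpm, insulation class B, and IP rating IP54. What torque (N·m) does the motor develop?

P_out = 65.1 × 746 = 48565 W
ω = 2π × 1419/60 = 148.6 rad/s
τ = P_out/ω = 48565/148.6 = 327 N·m

327 N·m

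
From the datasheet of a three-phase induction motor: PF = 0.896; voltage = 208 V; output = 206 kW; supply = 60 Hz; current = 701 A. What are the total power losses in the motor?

P_in = √3·V·I·cosφ = 1.732×208×701×0.896 = 226275 W
P_out = 206000 W
Losses = P_in − P_out = 226275 − 206000 = 20275 W

20.3 kW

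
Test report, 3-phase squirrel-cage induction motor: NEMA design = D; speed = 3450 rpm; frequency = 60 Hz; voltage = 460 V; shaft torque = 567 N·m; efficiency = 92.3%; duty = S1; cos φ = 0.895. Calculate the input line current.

ω = 2π×3450/60 = 361.3 rad/s; P_out = τω = 567 × 361.3 = 204857 W
P_in = P_out / η = 204857 / 0.923 = 221947 W
I_L = P_in / (√3·V_L·cosφ) = 221947 / (1.732 × 460 × 0.895) = 311 A

311 A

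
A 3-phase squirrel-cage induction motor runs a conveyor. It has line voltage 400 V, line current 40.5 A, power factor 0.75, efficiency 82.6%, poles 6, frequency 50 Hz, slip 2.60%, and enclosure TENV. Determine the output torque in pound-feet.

126 lb·ft

P_in = √3·V·I·cosφ = 1.732 × 400 × 40.5 × 0.75 = 21044 W
P_out = η·P_in = 0.826 × 21044 = 17382 W
n_s = 120×50/6 = 1000 rpm; n = 1000×(1−0.026) = 974 rpm
ω = 2π×974/60 = 102 rad/s
τ = P_out/ω = 17382/102 = 170.4 N·m
In lb·ft: 170.4/1.356 = 126 lb·ft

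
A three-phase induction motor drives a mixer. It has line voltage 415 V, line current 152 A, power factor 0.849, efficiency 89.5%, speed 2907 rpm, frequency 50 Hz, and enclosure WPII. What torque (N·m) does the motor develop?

273 N·m

P_in = √3·V·I·cosφ = 1.732 × 415 × 152 × 0.849 = 92757 W
P_out = η·P_in = 0.895 × 92757 = 83018 W
n = 2907 rpm
ω = 2π×2907/60 = 304.4 rad/s
τ = P_out/ω = 83018/304.4 = 273 N·m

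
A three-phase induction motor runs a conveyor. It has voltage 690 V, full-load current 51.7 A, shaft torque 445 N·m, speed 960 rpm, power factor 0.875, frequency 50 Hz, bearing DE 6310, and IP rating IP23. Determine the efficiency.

ω = 2π × 960/60 = 100.5 rad/s; P_out = τω = 445 × 100.5 = 44723 W
P_in = √3·V_L·I_L·cosφ = 1.732 × 690 × 51.7 × 0.875 = 54062 W
η = P_out / P_in = 44723 / 54062 = 0.827 = 82.7%

82.7 %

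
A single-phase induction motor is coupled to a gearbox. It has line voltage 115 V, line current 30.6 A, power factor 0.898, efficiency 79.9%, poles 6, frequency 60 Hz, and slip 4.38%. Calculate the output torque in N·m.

21 N·m

P_in = V·I·cosφ = 115 × 30.6 × 0.898 = 3160 W
P_out = η·P_in = 0.799 × 3160 = 2525 W
n_s = 120×60/6 = 1200 rpm; n = 1200×(1−0.0438) = 1147 rpm
ω = 2π×1147/60 = 120.1 rad/s
τ = P_out/ω = 2525/120.1 = 21 N·m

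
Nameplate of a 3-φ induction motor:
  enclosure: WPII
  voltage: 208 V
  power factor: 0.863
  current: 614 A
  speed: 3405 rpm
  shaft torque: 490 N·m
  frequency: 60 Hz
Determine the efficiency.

ω = 2π × 3405/60 = 356.6 rad/s; P_out = τω = 490 × 356.6 = 174734 W
P_in = √3·V_L·I_L·cosφ = 1.732 × 208 × 614 × 0.863 = 190893 W
η = P_out / P_in = 174734 / 190893 = 0.915 = 91.5%

91.5 %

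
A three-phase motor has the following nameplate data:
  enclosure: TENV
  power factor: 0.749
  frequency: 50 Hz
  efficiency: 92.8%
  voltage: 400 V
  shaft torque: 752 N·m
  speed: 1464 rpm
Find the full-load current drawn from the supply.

239 A

ω = 2π×1464/60 = 153.3 rad/s; P_out = τω = 752 × 153.3 = 115282 W
P_in = P_out / η = 115282 / 0.928 = 124226 W
I_L = P_in / (√3·V_L·cosφ) = 124226 / (1.732 × 400 × 0.749) = 239 A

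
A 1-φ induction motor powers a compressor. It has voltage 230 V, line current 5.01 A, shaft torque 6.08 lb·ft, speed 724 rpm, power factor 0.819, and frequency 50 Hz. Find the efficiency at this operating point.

66.2 %

τ = 6.08 lb·ft × 1.356 = 8.244 N·m
ω = 2π × 724/60 = 75.82 rad/s; P_out = τω = 8.244 × 75.82 = 625 W
P_in = V·I·cosφ = 230 × 5.01 × 0.819 = 944 W
η = P_out / P_in = 625 / 944 = 0.662 = 66.2%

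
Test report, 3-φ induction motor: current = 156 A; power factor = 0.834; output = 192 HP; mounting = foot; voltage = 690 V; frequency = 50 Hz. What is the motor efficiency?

P_out = 192 × 746 = 143232 W
P_in = √3·V_L·I_L·cosφ = 1.732 × 690 × 156 × 0.834 = 155485 W
η = P_out / P_in = 143232 / 155485 = 0.921 = 92.1%

92.1 %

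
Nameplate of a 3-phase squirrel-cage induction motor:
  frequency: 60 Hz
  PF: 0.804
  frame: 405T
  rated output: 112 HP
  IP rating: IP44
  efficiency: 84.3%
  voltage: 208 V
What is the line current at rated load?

342 A

P_out = 112 × 746 = 83552 W
P_in = P_out / η = 83552 / 0.843 = 99113 W
I_L = P_in / (√3·V_L·cosφ) = 99113 / (1.732 × 208 × 0.804) = 342 A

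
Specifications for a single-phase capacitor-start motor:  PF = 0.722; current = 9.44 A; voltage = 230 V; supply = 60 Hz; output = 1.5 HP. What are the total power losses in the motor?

449 W

P_in = V·I·cosφ = 230×9.44×0.722 = 1568 W
P_out = 1.5×746 = 1119 W
Losses = P_in − P_out = 1568 − 1119 = 449 W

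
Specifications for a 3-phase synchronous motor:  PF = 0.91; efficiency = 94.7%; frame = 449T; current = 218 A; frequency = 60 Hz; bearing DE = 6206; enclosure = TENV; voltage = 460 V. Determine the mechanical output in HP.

P_in = √3·V·I·cosφ = 1.732 × 460 × 218 × 0.91 = 158053 W
P_out = η·P_in = 0.947 × 158053 = 149676 W
= 149676/746 = 201 HP

201 HP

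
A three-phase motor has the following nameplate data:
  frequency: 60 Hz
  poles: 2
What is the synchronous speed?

3600 rpm

n_s = 120f/p = 120×60/2 = 3600 rpm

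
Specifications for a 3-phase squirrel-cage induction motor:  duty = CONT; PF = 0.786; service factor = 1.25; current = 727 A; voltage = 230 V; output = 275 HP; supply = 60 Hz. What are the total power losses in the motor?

P_in = √3·V·I·cosφ = 1.732×230×727×0.786 = 227632 W
P_out = 275×746 = 205150 W
Losses = P_in − P_out = 227632 − 205150 = 22482 W

22500 W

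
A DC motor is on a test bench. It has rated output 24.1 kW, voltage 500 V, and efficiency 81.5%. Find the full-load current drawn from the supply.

P_out = 24.1 kW = 24100 W
P_in = P_out / η = 24100 / 0.815 = 29571 W
I = P_in / V = 29571 / 500 = 59.1 A

59.1 A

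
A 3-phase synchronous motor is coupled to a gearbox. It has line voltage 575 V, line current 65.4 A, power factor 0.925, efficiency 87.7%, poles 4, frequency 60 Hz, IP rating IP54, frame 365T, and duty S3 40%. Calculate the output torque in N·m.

280 N·m

P_in = √3·V·I·cosφ = 1.732 × 575 × 65.4 × 0.925 = 60247 W
P_out = η·P_in = 0.877 × 60247 = 52837 W
n = n_s = 120×60/4 = 1800 rpm (synchronous)
ω = 2π×1800/60 = 188.5 rad/s
τ = P_out/ω = 52837/188.5 = 280 N·m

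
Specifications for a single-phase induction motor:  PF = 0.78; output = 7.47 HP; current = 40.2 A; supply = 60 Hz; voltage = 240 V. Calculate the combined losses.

1.95 kW

P_in = V·I·cosφ = 240×40.2×0.78 = 7525 W
P_out = 7.47×746 = 5573 W
Losses = P_in − P_out = 7525 − 5573 = 1952 W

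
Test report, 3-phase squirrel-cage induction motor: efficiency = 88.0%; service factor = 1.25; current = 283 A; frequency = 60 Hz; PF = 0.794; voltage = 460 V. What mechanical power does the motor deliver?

P_in = √3·V·I·cosφ = 1.732 × 460 × 283 × 0.794 = 179025 W
P_out = η·P_in = 0.88 × 179025 = 157542 W

158 kW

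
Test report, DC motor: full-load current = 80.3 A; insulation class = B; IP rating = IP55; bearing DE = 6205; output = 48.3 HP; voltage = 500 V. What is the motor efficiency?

P_out = 48.3 × 746 = 36032 W
P_in = V·I = 500 × 80.3 = 40150 W
η = P_out / P_in = 36032 / 40150 = 0.897 = 89.7%

89.7 %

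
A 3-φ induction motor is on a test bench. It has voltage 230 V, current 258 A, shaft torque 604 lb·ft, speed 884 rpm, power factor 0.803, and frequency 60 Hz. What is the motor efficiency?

τ = 604 lb·ft × 1.356 = 819 N·m
ω = 2π × 884/60 = 92.57 rad/s; P_out = τω = 819 × 92.57 = 75815 W
P_in = √3·V_L·I_L·cosφ = 1.732 × 230 × 258 × 0.803 = 82530 W
η = P_out / P_in = 75815 / 82530 = 0.919 = 91.9%

91.9 %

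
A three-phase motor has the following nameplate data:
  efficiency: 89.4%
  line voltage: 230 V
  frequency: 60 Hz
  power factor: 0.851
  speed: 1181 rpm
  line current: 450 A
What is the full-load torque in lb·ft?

813 lb·ft

P_in = √3·V·I·cosφ = 1.732 × 230 × 450 × 0.851 = 152552 W
P_out = η·P_in = 0.894 × 152552 = 136381 W
n = 1181 rpm
ω = 2π×1181/60 = 123.7 rad/s
τ = P_out/ω = 136381/123.7 = 1103 N·m
In lb·ft: 1103/1.356 = 813 lb·ft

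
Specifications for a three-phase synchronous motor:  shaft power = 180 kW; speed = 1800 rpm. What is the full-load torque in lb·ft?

704 lb·ft

ω = 2π × 1800/60 = 188.5 rad/s
τ = P/ω = 180000/188.5 = 954.9 N·m
In lb·ft: 954.9/1.356 = 704 lb·ft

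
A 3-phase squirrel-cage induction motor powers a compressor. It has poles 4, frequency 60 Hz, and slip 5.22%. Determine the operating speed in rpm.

1706 rpm

n_s = 120f/p = 120×60/4 = 1800 rpm
n = n_s(1 − s) = 1800 × (1 − 0.0522) = 1706 rpm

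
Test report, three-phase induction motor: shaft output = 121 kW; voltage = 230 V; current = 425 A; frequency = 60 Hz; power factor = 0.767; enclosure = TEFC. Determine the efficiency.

P_out = 121 kW = 121000 W
P_in = √3·V_L·I_L·cosφ = 1.732 × 230 × 425 × 0.767 = 129855 W
η = P_out / P_in = 121000 / 129855 = 0.932 = 93.2%

93.2 %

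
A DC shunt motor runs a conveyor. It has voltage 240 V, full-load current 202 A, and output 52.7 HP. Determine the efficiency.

81.1 %

P_out = 52.7 × 746 = 39314 W
P_in = V·I = 240 × 202 = 48480 W
η = P_out / P_in = 39314 / 48480 = 0.811 = 81.1%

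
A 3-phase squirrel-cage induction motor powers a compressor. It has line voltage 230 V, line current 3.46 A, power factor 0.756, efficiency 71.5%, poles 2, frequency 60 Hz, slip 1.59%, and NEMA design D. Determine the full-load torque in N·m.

P_in = √3·V·I·cosφ = 1.732 × 230 × 3.46 × 0.756 = 1042 W
P_out = η·P_in = 0.715 × 1042 = 745 W
n_s = 120×60/2 = 3600 rpm; n = 3600×(1−0.0159) = 3543 rpm
ω = 2π×3543/60 = 371 rad/s
τ = P_out/ω = 745/371 = 2.01 N·m

2.01 N·m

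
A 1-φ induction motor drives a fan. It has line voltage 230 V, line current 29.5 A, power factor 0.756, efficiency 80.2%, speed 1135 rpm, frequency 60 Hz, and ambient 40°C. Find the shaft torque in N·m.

P_in = V·I·cosφ = 230 × 29.5 × 0.756 = 5129 W
P_out = η·P_in = 0.802 × 5129 = 4113 W
n = 1135 rpm
ω = 2π×1135/60 = 118.9 rad/s
τ = P_out/ω = 4113/118.9 = 34.6 N·m

34.6 N·m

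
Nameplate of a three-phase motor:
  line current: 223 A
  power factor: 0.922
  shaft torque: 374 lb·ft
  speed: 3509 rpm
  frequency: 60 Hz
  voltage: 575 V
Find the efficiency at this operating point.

τ = 374 lb·ft × 1.356 = 507.1 N·m
ω = 2π × 3509/60 = 367.5 rad/s; P_out = τω = 507.1 × 367.5 = 186359 W
P_in = √3·V_L·I_L·cosφ = 1.732 × 575 × 223 × 0.922 = 204763 W
η = P_out / P_in = 186359 / 204763 = 0.910 = 91.0%

91.0 %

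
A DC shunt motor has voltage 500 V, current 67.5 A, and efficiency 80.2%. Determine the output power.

P_in = V·I = 500 × 67.5 = 33750 W
P_out = η·P_in = 0.802 × 33750 = 27068 W

27.1 kW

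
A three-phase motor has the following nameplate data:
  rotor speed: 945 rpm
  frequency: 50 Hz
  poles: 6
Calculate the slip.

5.50 %

n_s = 120f/p = 120×50/6 = 1000 rpm
s = (n_s − n)/n_s = (1000 − 945)/1000 = 0.0550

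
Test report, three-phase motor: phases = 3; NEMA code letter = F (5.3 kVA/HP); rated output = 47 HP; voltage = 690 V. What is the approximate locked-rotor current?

S_LR = 5.3 × 47 = 249.1 kVA
I_LR = S_LR/(√3·V_L) = 249100/(1.732×690) = 208 A

208 A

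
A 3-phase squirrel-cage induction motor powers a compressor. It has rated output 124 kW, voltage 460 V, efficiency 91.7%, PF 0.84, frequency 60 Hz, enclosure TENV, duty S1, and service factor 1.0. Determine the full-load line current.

P_out = 124 kW = 124000 W
P_in = P_out / η = 124000 / 0.917 = 135224 W
I_L = P_in / (√3·V_L·cosφ) = 135224 / (1.732 × 460 × 0.84) = 202 A

202 A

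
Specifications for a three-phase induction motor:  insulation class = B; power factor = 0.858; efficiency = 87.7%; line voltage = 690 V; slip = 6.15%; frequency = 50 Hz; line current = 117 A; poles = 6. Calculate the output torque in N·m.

1070 N·m

P_in = √3·V·I·cosφ = 1.732 × 690 × 117 × 0.858 = 119969 W
P_out = η·P_in = 0.877 × 119969 = 105213 W
n_s = 120×50/6 = 1000 rpm; n = 1000×(1−0.0615) = 939 rpm
ω = 2π×939/60 = 98.33 rad/s
τ = P_out/ω = 105213/98.33 = 1070 N·m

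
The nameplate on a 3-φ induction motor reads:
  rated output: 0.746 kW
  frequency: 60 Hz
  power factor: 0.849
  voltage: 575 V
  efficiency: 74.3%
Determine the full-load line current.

1.19 A

P_out = 0.746 kW = 746 W
P_in = P_out / η = 746 / 0.743 = 1004 W
I_L = P_in / (√3·V_L·cosφ) = 1004 / (1.732 × 575 × 0.849) = 1.19 A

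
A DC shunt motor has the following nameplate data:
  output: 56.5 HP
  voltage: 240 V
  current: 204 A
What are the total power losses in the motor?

P_in = V·I = 240×204 = 48960 W
P_out = 56.5×746 = 42149 W
Losses = P_in − P_out = 48960 − 42149 = 6811 W

6810 W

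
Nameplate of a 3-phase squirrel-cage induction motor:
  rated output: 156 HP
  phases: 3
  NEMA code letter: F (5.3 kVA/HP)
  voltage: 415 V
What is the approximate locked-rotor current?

1150 A

S_LR = 5.3 × 156 = 826.8 kVA
I_LR = S_LR/(√3·V_L) = 826800/(1.732×415) = 1150 A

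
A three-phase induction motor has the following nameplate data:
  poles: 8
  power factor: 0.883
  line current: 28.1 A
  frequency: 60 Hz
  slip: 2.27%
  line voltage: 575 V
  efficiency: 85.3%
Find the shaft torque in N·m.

P_in = √3·V·I·cosφ = 1.732 × 575 × 28.1 × 0.883 = 24711 W
P_out = η·P_in = 0.853 × 24711 = 21078 W
n_s = 120×60/8 = 900 rpm; n = 900×(1−0.0227) = 880 rpm
ω = 2π×880/60 = 92.15 rad/s
τ = P_out/ω = 21078/92.15 = 229 N·m

229 N·m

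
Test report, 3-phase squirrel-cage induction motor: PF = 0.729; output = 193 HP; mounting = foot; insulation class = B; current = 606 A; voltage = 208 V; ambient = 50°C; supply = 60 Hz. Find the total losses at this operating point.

15.2 kW

P_in = √3·V·I·cosφ = 1.732×208×606×0.729 = 159152 W
P_out = 193×746 = 143978 W
Losses = P_in − P_out = 159152 − 143978 = 15174 W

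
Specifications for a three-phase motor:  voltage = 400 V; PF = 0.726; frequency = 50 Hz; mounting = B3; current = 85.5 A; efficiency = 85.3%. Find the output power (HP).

49.2 HP

P_in = √3·V·I·cosφ = 1.732 × 400 × 85.5 × 0.726 = 43004 W
P_out = η·P_in = 0.853 × 43004 = 36682 W
= 36682/746 = 49.2 HP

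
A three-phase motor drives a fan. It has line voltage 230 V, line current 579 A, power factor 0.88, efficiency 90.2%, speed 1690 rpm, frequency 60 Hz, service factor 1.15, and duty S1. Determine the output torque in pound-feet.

P_in = √3·V·I·cosφ = 1.732 × 230 × 579 × 0.88 = 202972 W
P_out = η·P_in = 0.902 × 202972 = 183081 W
n = 1690 rpm
ω = 2π×1690/60 = 177 rad/s
τ = P_out/ω = 183081/177 = 1034 N·m
In lb·ft: 1034/1.356 = 763 lb·ft

763 lb·ft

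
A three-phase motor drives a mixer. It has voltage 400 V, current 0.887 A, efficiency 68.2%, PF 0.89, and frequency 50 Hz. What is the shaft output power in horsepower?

P_in = √3·V·I·cosφ = 1.732 × 400 × 0.887 × 0.89 = 547 W
P_out = η·P_in = 0.682 × 547 = 373 W
= 373/746 = 0.5 HP

0.5 HP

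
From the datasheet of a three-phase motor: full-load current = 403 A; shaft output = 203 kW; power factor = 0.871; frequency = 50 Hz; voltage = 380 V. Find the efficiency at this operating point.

87.9 %

P_out = 203 kW = 203000 W
P_in = √3·V_L·I_L·cosφ = 1.732 × 380 × 403 × 0.871 = 231023 W
η = P_out / P_in = 203000 / 231023 = 0.879 = 87.9%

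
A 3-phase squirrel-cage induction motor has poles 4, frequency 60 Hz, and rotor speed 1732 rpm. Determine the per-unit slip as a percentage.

3.78 %

n_s = 120f/p = 120×60/4 = 1800 rpm
s = (n_s − n)/n_s = (1800 − 1732)/1800 = 0.0378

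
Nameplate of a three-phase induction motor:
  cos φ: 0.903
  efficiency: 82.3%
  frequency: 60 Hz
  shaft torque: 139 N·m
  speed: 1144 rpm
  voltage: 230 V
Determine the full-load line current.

ω = 2π×1144/60 = 119.8 rad/s; P_out = τω = 139 × 119.8 = 16652 W
P_in = P_out / η = 16652 / 0.823 = 20233 W
I_L = P_in / (√3·V_L·cosφ) = 20233 / (1.732 × 230 × 0.903) = 56.2 A

56.2 A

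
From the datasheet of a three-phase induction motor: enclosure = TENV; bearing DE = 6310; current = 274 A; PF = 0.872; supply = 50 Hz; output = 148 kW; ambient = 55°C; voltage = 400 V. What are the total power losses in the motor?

17500 W

P_in = √3·V·I·cosφ = 1.732×400×274×0.872 = 165529 W
P_out = 148000 W
Losses = P_in − P_out = 165529 − 148000 = 17529 W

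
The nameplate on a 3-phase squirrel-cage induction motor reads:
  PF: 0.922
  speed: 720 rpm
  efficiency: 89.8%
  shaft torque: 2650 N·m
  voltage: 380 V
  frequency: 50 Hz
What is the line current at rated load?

367 A

ω = 2π×720/60 = 75.4 rad/s; P_out = τω = 2650 × 75.4 = 199810 W
P_in = P_out / η = 199810 / 0.898 = 222506 W
I_L = P_in / (√3·V_L·cosφ) = 222506 / (1.732 × 380 × 0.922) = 367 A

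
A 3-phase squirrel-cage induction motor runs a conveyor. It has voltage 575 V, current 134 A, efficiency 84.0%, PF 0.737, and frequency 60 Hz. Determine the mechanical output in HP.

111 HP

P_in = √3·V·I·cosφ = 1.732 × 575 × 134 × 0.737 = 98353 W
P_out = η·P_in = 0.84 × 98353 = 82617 W
= 82617/746 = 111 HP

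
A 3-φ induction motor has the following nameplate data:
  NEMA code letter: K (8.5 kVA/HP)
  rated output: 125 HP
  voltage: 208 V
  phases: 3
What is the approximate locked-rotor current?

2950 A

S_LR = 8.5 × 125 = 1062.5 kVA
I_LR = S_LR/(√3·V_L) = 1062500/(1.732×208) = 2950 A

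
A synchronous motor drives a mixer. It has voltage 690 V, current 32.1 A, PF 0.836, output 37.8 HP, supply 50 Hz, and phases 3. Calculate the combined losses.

3.87 kW

P_in = √3·V·I·cosφ = 1.732×690×32.1×0.836 = 32071 W
P_out = 37.8×746 = 28199 W
Losses = P_in − P_out = 32071 − 28199 = 3872 W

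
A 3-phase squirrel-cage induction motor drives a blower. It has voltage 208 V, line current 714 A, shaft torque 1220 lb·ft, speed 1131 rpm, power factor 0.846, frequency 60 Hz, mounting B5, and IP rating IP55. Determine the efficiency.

90.0 %

τ = 1220 lb·ft × 1.356 = 1654 N·m
ω = 2π × 1131/60 = 118.4 rad/s; P_out = τω = 1654 × 118.4 = 195834 W
P_in = √3·V_L·I_L·cosφ = 1.732 × 208 × 714 × 0.846 = 217610 W
η = P_out / P_in = 195834 / 217610 = 0.900 = 90.0%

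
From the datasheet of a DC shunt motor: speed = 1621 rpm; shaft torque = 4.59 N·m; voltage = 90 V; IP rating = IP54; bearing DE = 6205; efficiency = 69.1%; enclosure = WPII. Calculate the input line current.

ω = 2π×1621/60 = 169.8 rad/s; P_out = τω = 4.59 × 169.8 = 779 W
P_in = P_out / η = 779 / 0.691 = 1127 W
I = P_in / V = 1127 / 90 = 12.5 A

12.5 A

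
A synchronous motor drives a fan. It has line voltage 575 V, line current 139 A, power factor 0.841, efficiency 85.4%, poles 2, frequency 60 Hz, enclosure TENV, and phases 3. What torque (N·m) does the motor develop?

264 N·m

P_in = √3·V·I·cosφ = 1.732 × 575 × 139 × 0.841 = 116420 W
P_out = η·P_in = 0.854 × 116420 = 99423 W
n = n_s = 120×60/2 = 3600 rpm (synchronous)
ω = 2π×3600/60 = 377 rad/s
τ = P_out/ω = 99423/377 = 264 N·m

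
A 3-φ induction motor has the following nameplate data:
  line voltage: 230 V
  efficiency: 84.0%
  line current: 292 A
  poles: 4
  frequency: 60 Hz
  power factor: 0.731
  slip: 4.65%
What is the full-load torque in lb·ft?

293 lb·ft

P_in = √3·V·I·cosφ = 1.732 × 230 × 292 × 0.731 = 85031 W
P_out = η·P_in = 0.84 × 85031 = 71426 W
n_s = 120×60/4 = 1800 rpm; n = 1800×(1−0.0465) = 1716 rpm
ω = 2π×1716/60 = 179.7 rad/s
τ = P_out/ω = 71426/179.7 = 397.5 N·m
In lb·ft: 397.5/1.356 = 293 lb·ft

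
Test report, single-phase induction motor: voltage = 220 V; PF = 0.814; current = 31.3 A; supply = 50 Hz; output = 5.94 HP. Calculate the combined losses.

1.17 kW

P_in = V·I·cosφ = 220×31.3×0.814 = 5605 W
P_out = 5.94×746 = 4431 W
Losses = P_in − P_out = 5605 − 4431 = 1174 W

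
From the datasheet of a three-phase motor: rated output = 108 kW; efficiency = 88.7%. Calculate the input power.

P_out = 108000 W
P_in = P_out/η = 108000/0.887 = 121759 W = 122 kW

122 kW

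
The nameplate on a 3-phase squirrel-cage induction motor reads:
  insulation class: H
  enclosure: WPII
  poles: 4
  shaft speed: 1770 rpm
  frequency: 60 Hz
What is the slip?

1.67 %

n_s = 120f/p = 120×60/4 = 1800 rpm
s = (n_s − n)/n_s = (1800 − 1770)/1800 = 0.0167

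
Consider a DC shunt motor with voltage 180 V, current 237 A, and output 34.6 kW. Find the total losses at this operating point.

8.06 kW

P_in = V·I = 180×237 = 42660 W
P_out = 34600 W
Losses = P_in − P_out = 42660 − 34600 = 8060 W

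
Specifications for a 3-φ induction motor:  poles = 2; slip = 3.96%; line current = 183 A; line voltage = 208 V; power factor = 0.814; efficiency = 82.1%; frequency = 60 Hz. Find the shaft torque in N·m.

P_in = √3·V·I·cosφ = 1.732 × 208 × 183 × 0.814 = 53664 W
P_out = η·P_in = 0.821 × 53664 = 44058 W
n_s = 120×60/2 = 3600 rpm; n = 3600×(1−0.0396) = 3457 rpm
ω = 2π×3457/60 = 362 rad/s
τ = P_out/ω = 44058/362 = 122 N·m

122 N·m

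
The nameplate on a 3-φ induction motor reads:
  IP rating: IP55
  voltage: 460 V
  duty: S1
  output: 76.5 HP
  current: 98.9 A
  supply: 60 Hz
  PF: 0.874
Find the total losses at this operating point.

P_in = √3·V·I·cosφ = 1.732×460×98.9×0.874 = 68867 W
P_out = 76.5×746 = 57069 W
Losses = P_in − P_out = 68867 − 57069 = 11798 W

11800 W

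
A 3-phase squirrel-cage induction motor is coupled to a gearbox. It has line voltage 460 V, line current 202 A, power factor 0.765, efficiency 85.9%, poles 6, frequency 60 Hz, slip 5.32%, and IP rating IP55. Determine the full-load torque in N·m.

P_in = √3·V·I·cosφ = 1.732 × 460 × 202 × 0.765 = 123117 W
P_out = η·P_in = 0.859 × 123117 = 105758 W
n_s = 120×60/6 = 1200 rpm; n = 1200×(1−0.0532) = 1136 rpm
ω = 2π×1136/60 = 119 rad/s
τ = P_out/ω = 105758/119 = 889 N·m

889 N·m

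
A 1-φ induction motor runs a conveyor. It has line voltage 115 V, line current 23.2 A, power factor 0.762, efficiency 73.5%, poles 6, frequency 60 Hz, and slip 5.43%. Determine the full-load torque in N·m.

12.6 N·m

P_in = V·I·cosφ = 115 × 23.2 × 0.762 = 2033 W
P_out = η·P_in = 0.735 × 2033 = 1494 W
n_s = 120×60/6 = 1200 rpm; n = 1200×(1−0.0543) = 1135 rpm
ω = 2π×1135/60 = 118.9 rad/s
τ = P_out/ω = 1494/118.9 = 12.6 N·m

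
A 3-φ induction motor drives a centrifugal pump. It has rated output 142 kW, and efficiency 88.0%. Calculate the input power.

161 kW

P_out = 142000 W
P_in = P_out/η = 142000/0.88 = 161364 W = 161 kW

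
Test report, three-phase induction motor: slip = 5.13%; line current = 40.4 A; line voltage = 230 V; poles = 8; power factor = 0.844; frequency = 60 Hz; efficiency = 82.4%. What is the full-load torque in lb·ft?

P_in = √3·V·I·cosφ = 1.732 × 230 × 40.4 × 0.844 = 13583 W
P_out = η·P_in = 0.824 × 13583 = 11192 W
n_s = 120×60/8 = 900 rpm; n = 900×(1−0.0513) = 854 rpm
ω = 2π×854/60 = 89.43 rad/s
τ = P_out/ω = 11192/89.43 = 125.1 N·m
In lb·ft: 125.1/1.356 = 92.3 lb·ft

92.3 lb·ft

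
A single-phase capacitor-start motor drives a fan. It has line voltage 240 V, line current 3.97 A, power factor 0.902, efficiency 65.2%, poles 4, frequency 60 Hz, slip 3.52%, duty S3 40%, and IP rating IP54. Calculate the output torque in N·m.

3.08 N·m

P_in = V·I·cosφ = 240 × 3.97 × 0.902 = 859 W
P_out = η·P_in = 0.652 × 859 = 560 W
n_s = 120×60/4 = 1800 rpm; n = 1800×(1−0.0352) = 1737 rpm
ω = 2π×1737/60 = 181.9 rad/s
τ = P_out/ω = 560/181.9 = 3.08 N·m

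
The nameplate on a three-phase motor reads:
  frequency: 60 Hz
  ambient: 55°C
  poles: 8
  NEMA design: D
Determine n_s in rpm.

n_s = 120f/p = 120×60/8 = 900 rpm

900 rpm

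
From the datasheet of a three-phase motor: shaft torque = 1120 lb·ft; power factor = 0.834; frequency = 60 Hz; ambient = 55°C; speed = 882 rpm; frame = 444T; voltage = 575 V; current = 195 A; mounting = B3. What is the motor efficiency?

86.6 %

τ = 1120 lb·ft × 1.356 = 1519 N·m
ω = 2π × 882/60 = 92.36 rad/s; P_out = τω = 1519 × 92.36 = 140295 W
P_in = √3·V_L·I_L·cosφ = 1.732 × 575 × 195 × 0.834 = 161963 W
η = P_out / P_in = 140295 / 161963 = 0.866 = 86.6%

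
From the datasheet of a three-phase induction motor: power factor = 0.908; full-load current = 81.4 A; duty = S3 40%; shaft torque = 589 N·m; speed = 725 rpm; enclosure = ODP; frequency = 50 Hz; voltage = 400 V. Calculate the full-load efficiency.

ω = 2π × 725/60 = 75.92 rad/s; P_out = τω = 589 × 75.92 = 44717 W
P_in = √3·V_L·I_L·cosφ = 1.732 × 400 × 81.4 × 0.908 = 51206 W
η = P_out / P_in = 44717 / 51206 = 0.873 = 87.3%

87.3 %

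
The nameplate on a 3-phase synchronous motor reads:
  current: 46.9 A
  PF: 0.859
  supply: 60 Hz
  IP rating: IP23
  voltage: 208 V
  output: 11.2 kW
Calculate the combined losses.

3.31 kW

P_in = √3·V·I·cosφ = 1.732×208×46.9×0.859 = 14514 W
P_out = 11200 W
Losses = P_in − P_out = 14514 − 11200 = 3314 W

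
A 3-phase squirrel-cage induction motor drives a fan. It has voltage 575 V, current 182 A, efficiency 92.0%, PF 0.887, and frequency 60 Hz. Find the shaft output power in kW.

P_in = √3·V·I·cosφ = 1.732 × 575 × 182 × 0.887 = 160772 W
P_out = η·P_in = 0.92 × 160772 = 147910 W

148 kW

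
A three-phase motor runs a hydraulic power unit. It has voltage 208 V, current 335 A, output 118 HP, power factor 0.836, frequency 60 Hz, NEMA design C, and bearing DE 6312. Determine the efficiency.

P_out = 118 × 746 = 88028 W
P_in = √3·V_L·I_L·cosφ = 1.732 × 208 × 335 × 0.836 = 100893 W
η = P_out / P_in = 88028 / 100893 = 0.872 = 87.2%

87.2 %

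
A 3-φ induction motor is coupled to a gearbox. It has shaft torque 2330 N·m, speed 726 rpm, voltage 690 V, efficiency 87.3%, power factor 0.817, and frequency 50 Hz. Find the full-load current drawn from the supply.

ω = 2π×726/60 = 76.03 rad/s; P_out = τω = 2330 × 76.03 = 177150 W
P_in = P_out / η = 177150 / 0.873 = 202921 W
I_L = P_in / (√3·V_L·cosφ) = 202921 / (1.732 × 690 × 0.817) = 208 A

208 A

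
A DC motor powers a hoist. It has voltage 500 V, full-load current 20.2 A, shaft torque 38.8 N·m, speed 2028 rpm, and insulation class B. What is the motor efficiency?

ω = 2π × 2028/60 = 212.4 rad/s; P_out = τω = 38.8 × 212.4 = 8241 W
P_in = V·I = 500 × 20.2 = 10100 W
η = P_out / P_in = 8241 / 10100 = 0.816 = 81.6%

81.6 %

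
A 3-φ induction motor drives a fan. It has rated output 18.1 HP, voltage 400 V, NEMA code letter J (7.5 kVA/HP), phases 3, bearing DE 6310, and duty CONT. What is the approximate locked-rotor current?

S_LR = 7.5 × 18.1 = 135.75 kVA
I_LR = S_LR/(√3·V_L) = 135750/(1.732×400) = 196 A

196 A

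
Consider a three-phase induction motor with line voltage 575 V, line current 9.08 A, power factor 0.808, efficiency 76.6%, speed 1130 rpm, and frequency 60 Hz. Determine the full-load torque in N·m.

47.3 N·m

P_in = √3·V·I·cosφ = 1.732 × 575 × 9.08 × 0.808 = 7307 W
P_out = η·P_in = 0.766 × 7307 = 5597 W
n = 1130 rpm
ω = 2π×1130/60 = 118.3 rad/s
τ = P_out/ω = 5597/118.3 = 47.3 N·m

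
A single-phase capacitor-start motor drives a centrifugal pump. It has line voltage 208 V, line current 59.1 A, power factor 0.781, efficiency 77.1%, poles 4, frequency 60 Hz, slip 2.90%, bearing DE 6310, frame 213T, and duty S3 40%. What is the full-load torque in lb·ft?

29.8 lb·ft

P_in = V·I·cosφ = 208 × 59.1 × 0.781 = 9601 W
P_out = η·P_in = 0.771 × 9601 = 7402 W
n_s = 120×60/4 = 1800 rpm; n = 1800×(1−0.029) = 1748 rpm
ω = 2π×1748/60 = 183.1 rad/s
τ = P_out/ω = 7402/183.1 = 40.43 N·m
In lb·ft: 40.43/1.356 = 29.8 lb·ft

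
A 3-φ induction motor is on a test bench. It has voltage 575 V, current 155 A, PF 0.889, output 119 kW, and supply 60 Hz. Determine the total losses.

P_in = √3·V·I·cosφ = 1.732×575×155×0.889 = 137230 W
P_out = 119000 W
Losses = P_in − P_out = 137230 − 119000 = 18230 W

18200 W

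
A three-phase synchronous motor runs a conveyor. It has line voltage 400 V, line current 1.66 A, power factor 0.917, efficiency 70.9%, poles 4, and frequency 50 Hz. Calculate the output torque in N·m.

4.76 N·m

P_in = √3·V·I·cosφ = 1.732 × 400 × 1.66 × 0.917 = 1055 W
P_out = η·P_in = 0.709 × 1055 = 748 W
n = n_s = 120×50/4 = 1500 rpm (synchronous)
ω = 2π×1500/60 = 157.1 rad/s
τ = P_out/ω = 748/157.1 = 4.76 N·m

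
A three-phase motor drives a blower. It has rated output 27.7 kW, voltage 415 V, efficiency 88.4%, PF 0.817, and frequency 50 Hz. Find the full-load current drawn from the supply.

P_out = 27.7 kW = 27700 W
P_in = P_out / η = 27700 / 0.884 = 31335 W
I_L = P_in / (√3·V_L·cosφ) = 31335 / (1.732 × 415 × 0.817) = 53.4 A

53.4 A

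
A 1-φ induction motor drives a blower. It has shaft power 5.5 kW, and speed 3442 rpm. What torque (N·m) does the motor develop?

ω = 2π × 3442/60 = 360.4 rad/s
τ = P/ω = 5500/360.4 = 15.3 N·m

15.3 N·m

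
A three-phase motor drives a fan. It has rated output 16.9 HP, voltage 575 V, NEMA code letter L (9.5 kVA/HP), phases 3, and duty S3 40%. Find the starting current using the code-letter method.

161 A

S_LR = 9.5 × 16.9 = 160.55 kVA
I_LR = S_LR/(√3·V_L) = 160550/(1.732×575) = 161 A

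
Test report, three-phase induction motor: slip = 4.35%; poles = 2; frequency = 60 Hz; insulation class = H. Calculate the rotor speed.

n_s = 120f/p = 120×60/2 = 3600 rpm
n = n_s(1 − s) = 3600 × (1 − 0.0435) = 3443 rpm

3443 rpm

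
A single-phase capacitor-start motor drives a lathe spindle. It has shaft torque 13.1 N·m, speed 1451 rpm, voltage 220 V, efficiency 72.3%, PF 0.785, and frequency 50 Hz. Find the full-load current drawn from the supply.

ω = 2π×1451/60 = 151.9 rad/s; P_out = τω = 13.1 × 151.9 = 1990 W
P_in = P_out / η = 1990 / 0.723 = 2752 W
I = P_in / (V·cosφ) = 2752 / (220 × 0.785) = 15.9 A

15.9 A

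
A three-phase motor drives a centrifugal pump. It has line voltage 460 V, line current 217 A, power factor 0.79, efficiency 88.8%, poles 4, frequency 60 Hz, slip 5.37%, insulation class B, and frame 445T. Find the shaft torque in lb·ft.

P_in = √3·V·I·cosφ = 1.732 × 460 × 217 × 0.79 = 136582 W
P_out = η·P_in = 0.888 × 136582 = 121285 W
n_s = 120×60/4 = 1800 rpm; n = 1800×(1−0.0537) = 1703 rpm
ω = 2π×1703/60 = 178.3 rad/s
τ = P_out/ω = 121285/178.3 = 680.2 N·m
In lb·ft: 680.2/1.356 = 502 lb·ft

502 lb·ft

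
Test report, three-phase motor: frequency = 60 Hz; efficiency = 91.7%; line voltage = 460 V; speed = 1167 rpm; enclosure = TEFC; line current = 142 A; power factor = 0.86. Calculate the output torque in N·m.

730 N·m

P_in = √3·V·I·cosφ = 1.732 × 460 × 142 × 0.86 = 97295 W
P_out = η·P_in = 0.917 × 97295 = 89220 W
n = 1167 rpm
ω = 2π×1167/60 = 122.2 rad/s
τ = P_out/ω = 89220/122.2 = 730 N·m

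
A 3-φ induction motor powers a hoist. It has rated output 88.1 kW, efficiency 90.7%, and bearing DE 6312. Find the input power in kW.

P_out = 88100 W
P_in = P_out/η = 88100/0.907 = 97133 W = 97.1 kW

97.1 kW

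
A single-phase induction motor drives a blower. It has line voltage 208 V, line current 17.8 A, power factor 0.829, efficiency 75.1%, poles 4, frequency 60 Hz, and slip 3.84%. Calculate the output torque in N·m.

12.7 N·m

P_in = V·I·cosφ = 208 × 17.8 × 0.829 = 3069 W
P_out = η·P_in = 0.751 × 3069 = 2305 W
n_s = 120×60/4 = 1800 rpm; n = 1800×(1−0.0384) = 1731 rpm
ω = 2π×1731/60 = 181.3 rad/s
τ = P_out/ω = 2305/181.3 = 12.7 N·m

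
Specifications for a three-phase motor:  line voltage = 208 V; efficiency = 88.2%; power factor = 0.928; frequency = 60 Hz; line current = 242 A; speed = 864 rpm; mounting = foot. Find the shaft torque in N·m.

789 N·m

P_in = √3·V·I·cosφ = 1.732 × 208 × 242 × 0.928 = 80905 W
P_out = η·P_in = 0.882 × 80905 = 71358 W
n = 864 rpm
ω = 2π×864/60 = 90.48 rad/s
τ = P_out/ω = 71358/90.48 = 789 N·m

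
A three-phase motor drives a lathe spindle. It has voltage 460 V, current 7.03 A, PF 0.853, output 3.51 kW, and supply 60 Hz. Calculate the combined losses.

P_in = √3·V·I·cosφ = 1.732×460×7.03×0.853 = 4778 W
P_out = 3510 W
Losses = P_in − P_out = 4778 − 3510 = 1268 W

1270 W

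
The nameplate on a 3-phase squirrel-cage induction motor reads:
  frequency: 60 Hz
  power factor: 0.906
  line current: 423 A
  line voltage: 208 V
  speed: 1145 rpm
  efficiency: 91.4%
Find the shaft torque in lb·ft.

P_in = √3·V·I·cosφ = 1.732 × 208 × 423 × 0.906 = 138064 W
P_out = η·P_in = 0.914 × 138064 = 126190 W
n = 1145 rpm
ω = 2π×1145/60 = 119.9 rad/s
τ = P_out/ω = 126190/119.9 = 1052 N·m
In lb·ft: 1052/1.356 = 776 lb·ft

776 lb·ft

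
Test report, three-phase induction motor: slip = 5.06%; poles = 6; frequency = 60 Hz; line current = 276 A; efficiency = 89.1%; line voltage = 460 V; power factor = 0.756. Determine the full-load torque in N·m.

P_in = √3·V·I·cosφ = 1.732 × 460 × 276 × 0.756 = 166240 W
P_out = η·P_in = 0.891 × 166240 = 148120 W
n_s = 120×60/6 = 1200 rpm; n = 1200×(1−0.0506) = 1139 rpm
ω = 2π×1139/60 = 119.3 rad/s
τ = P_out/ω = 148120/119.3 = 1240 N·m

1240 N·m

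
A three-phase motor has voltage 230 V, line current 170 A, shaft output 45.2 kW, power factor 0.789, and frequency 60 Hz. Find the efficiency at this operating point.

84.6 %

P_out = 45.2 kW = 45200 W
P_in = √3·V_L·I_L·cosφ = 1.732 × 230 × 170 × 0.789 = 53432 W
η = P_out / P_in = 45200 / 53432 = 0.846 = 84.6%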